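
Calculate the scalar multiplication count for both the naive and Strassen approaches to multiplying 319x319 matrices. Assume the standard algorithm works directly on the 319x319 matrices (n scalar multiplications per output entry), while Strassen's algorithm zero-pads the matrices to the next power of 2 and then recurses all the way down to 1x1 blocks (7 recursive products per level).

Matrix multiplication for 319x319 matrices:

Strassen's algorithm requires power-of-2 dimensions. Pad 319x319 to 512x512 (next power of 2).

Standard algorithm: 319^3 = 32461759 multiplications
Strassen's algorithm: 7^(log2(512)) = 7^9 = 40353607 multiplications
Difference: 32461759 - 40353607 = -7891848 (Strassen uses MORE here due to padding overhead — for small or just-over-power-of-2 n, padding can outweigh the per-level savings)

Standard: 32461759 multiplications (319^3). Strassen: 40353607 multiplications (7^9, after padding to 512x512). Strassen reduces 8 recursive multiplications to 7 at each level.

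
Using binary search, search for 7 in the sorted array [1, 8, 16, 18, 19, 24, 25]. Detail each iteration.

Binary search for 7 in [1, 8, 16, 18, 19, 24, 25]:

lo=0, hi=6, mid=3, arr[mid]=18 -> 18 > 7, search left half
lo=0, hi=2, mid=1, arr[mid]=8 -> 8 > 7, search left half
lo=0, hi=0, mid=0, arr[mid]=1 -> 1 < 7, search right half
lo=1 > hi=0, target 7 not found

Binary search determines that 7 is not in the array after 3 comparisons. The search space was exhausted without finding the target.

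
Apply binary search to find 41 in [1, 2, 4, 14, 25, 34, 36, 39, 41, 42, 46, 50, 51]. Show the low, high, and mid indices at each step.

Binary search for 41 in [1, 2, 4, 14, 25, 34, 36, 39, 41, 42, 46, 50, 51]:

lo=0, hi=12, mid=6, arr[mid]=36 -> 36 < 41, search right half
lo=7, hi=12, mid=9, arr[mid]=42 -> 42 > 41, search left half
lo=7, hi=8, mid=7, arr[mid]=39 -> 39 < 41, search right half
lo=8, hi=8, mid=8, arr[mid]=41 -> Found target at index 8!

Binary search finds 41 at index 8 after 4 comparisons. The search repeatedly halves the search space by comparing with the middle element.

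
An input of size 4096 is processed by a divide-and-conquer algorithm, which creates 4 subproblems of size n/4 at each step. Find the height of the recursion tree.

For divide and conquer with division factor 4:

Problem sizes at each level:
Level 0: 4096
Level 1: 1024
Level 2: 256
Level 3: 64
Level 4: 16
Level 5: 4
Level 6: 1

The root is level 0 and the size-1 base case is level 6 (the tree spans levels 0 through 6, i.e. 7 levels counting the root), so the depth is the number of divisions: log_4(4096) = 6

The recursion tree depth is log_4(4096) = 6. At each level, the problem size is divided by 4, so it takes 6 divisions to reduce to a base case of size 1. The algorithm makes 4 recursive calls at each level.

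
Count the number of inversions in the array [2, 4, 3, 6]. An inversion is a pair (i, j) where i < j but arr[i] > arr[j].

Finding inversions in [2, 4, 3, 6]:

(1, 2): arr[1]=4 > arr[2]=3

Total inversions: 1

The array has 1 inversion(s): (1,2). Each pair (i,j) satisfies i < j and arr[i] > arr[j].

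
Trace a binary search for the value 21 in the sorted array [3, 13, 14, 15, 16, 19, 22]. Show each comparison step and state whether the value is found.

Binary search for 21 in [3, 13, 14, 15, 16, 19, 22]:

lo=0, hi=6, mid=3, arr[mid]=15 -> 15 < 21, search right half
lo=4, hi=6, mid=5, arr[mid]=19 -> 19 < 21, search right half
lo=6, hi=6, mid=6, arr[mid]=22 -> 22 > 21, search left half
lo=6 > hi=5, target 21 not found

Binary search determines that 21 is not in the array after 3 comparisons. The search space was exhausted without finding the target.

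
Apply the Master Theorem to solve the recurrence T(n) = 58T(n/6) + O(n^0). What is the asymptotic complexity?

Master Theorem for T(n) = 58T(n/6) + O(n^0):

a = 58, b = 6, c = 0
log_b(a) = log_6(58) = 2.2662

Case 1: c = 0 < log_6(58) = 2.2662
T(n) = O(n^(log_6 58))

For T(n) = 58T(n/6) + O(n^0): log_6(58) = 2.2662. This is Case 1 of the Master Theorem (c < log_b(a), work dominated by leaves), giving O(n^(log_6 58)).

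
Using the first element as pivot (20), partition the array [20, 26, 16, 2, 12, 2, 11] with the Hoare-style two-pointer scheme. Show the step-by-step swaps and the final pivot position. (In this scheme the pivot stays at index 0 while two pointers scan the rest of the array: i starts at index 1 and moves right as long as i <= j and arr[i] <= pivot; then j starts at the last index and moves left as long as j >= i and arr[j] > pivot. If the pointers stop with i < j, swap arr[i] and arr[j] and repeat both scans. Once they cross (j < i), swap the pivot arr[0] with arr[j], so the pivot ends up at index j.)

Hoare-style two-pointer partition with pivot = 20:

Initial array: [20, 26, 16, 2, 12, 2, 11]

Pointers start at i = 1, j = 6.
i stops at index 1 (arr[1]=26 > 20), j stops at index 6 (arr[6]=11 <= 20): swap arr[1] and arr[6], array becomes [20, 11, 16, 2, 12, 2, 26]
i ends at 6, j ends at 5: the pointers have crossed (j < i), so scanning stops.

Swap pivot arr[0] with arr[5] to place pivot at position 5: [2, 11, 16, 2, 12, 20, 26]
Pivot position: 5

After partitioning with pivot 20, the array becomes [2, 11, 16, 2, 12, 20, 26]. The pivot is placed at index 5. All elements to the left of the pivot are <= 20, and all elements to the right are > 20.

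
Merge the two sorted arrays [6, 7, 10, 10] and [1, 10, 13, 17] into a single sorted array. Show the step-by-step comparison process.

Merging process:

Compare 6 vs 1: take 1 from right. Merged: [1]
Compare 6 vs 10: take 6 from left. Merged: [1, 6]
Compare 7 vs 10: take 7 from left. Merged: [1, 6, 7]
Compare 10 vs 10: take 10 from left. Merged: [1, 6, 7, 10]
Compare 10 vs 10: take 10 from left. Merged: [1, 6, 7, 10, 10]
Append remaining from right: [10, 13, 17]. Merged: [1, 6, 7, 10, 10, 10, 13, 17]

Final merged array: [1, 6, 7, 10, 10, 10, 13, 17]
Total comparisons: 5

The merged array is [1, 6, 7, 10, 10, 10, 13, 17], requiring 5 comparisons. The merge step runs in O(n) time where n is the total number of elements.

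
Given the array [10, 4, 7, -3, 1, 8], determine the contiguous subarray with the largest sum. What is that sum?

Using Kadane's algorithm on [10, 4, 7, -3, 1, 8]:

Scanning through the array:
Position 1 (value 4): max_ending_here = 14, max_so_far = 14
Position 2 (value 7): max_ending_here = 21, max_so_far = 21
Position 3 (value -3): max_ending_here = 18, max_so_far = 21
Position 4 (value 1): max_ending_here = 19, max_so_far = 21
Position 5 (value 8): max_ending_here = 27, max_so_far = 27

Maximum subarray: [10, 4, 7, -3, 1, 8]
Maximum sum: 27

The maximum subarray is [10, 4, 7, -3, 1, 8] with sum 27. This subarray runs from index 0 to index 5.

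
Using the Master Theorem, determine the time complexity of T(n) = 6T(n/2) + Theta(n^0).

Master Theorem for T(n) = 6T(n/2) + O(n^0):

a = 6, b = 2, c = 0
log_b(a) = log_2(6) = 2.5850

Case 1: c = 0 < log_2(6) = 2.5850
T(n) = O(n^(log_2 6))

For T(n) = 6T(n/2) + O(n^0): log_2(6) = 2.5850. This is Case 1 of the Master Theorem (c < log_b(a), work dominated by leaves), giving O(n^(log_2 6)).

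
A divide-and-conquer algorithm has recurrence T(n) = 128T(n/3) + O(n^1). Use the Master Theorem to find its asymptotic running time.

Master Theorem for T(n) = 128T(n/3) + O(n^1):

a = 128, b = 3, c = 1
log_b(a) = log_3(128) = 4.4165

Case 1: c = 1 < log_3(128) = 4.4165
T(n) = O(n^(log_3 128))

For T(n) = 128T(n/3) + O(n^1): log_3(128) = 4.4165. This is Case 1 of the Master Theorem (c < log_b(a), work dominated by leaves), giving O(n^(log_3 128)).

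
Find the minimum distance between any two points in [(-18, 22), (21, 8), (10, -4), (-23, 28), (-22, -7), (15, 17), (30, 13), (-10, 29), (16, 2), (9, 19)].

Computing all pairwise distances among 10 points:

d((-18, 22), (21, 8)) = 41.4367
d((-18, 22), (10, -4)) = 38.2099
d((-18, 22), (-23, 28)) = 7.8102
d((-18, 22), (-22, -7)) = 29.2746
d((-18, 22), (15, 17)) = 33.3766
d((-18, 22), (30, 13)) = 48.8365
d((-18, 22), (-10, 29)) = 10.6301
d((-18, 22), (16, 2)) = 39.4462
d((-18, 22), (9, 19)) = 27.1662
d((21, 8), (10, -4)) = 16.2788
d((21, 8), (-23, 28)) = 48.3322
d((21, 8), (-22, -7)) = 45.5412
d((21, 8), (15, 17)) = 10.8167
d((21, 8), (30, 13)) = 10.2956
d((21, 8), (-10, 29)) = 37.4433
d((21, 8), (16, 2)) = 7.8102
d((21, 8), (9, 19)) = 16.2788
d((10, -4), (-23, 28)) = 45.9674
d((10, -4), (-22, -7)) = 32.1403
d((10, -4), (15, 17)) = 21.587
d((10, -4), (30, 13)) = 26.2488
d((10, -4), (-10, 29)) = 38.5876
d((10, -4), (16, 2)) = 8.4853
d((10, -4), (9, 19)) = 23.0217
d((-23, 28), (-22, -7)) = 35.0143
d((-23, 28), (15, 17)) = 39.5601
d((-23, 28), (30, 13)) = 55.0818
d((-23, 28), (-10, 29)) = 13.0384
d((-23, 28), (16, 2)) = 46.8722
d((-23, 28), (9, 19)) = 33.2415
d((-22, -7), (15, 17)) = 44.1022
d((-22, -7), (30, 13)) = 55.7136
d((-22, -7), (-10, 29)) = 37.9473
d((-22, -7), (16, 2)) = 39.0512
d((-22, -7), (9, 19)) = 40.4599
d((15, 17), (30, 13)) = 15.5242
d((15, 17), (-10, 29)) = 27.7308
d((15, 17), (16, 2)) = 15.0333
d((15, 17), (9, 19)) = 6.3246 <-- minimum
d((30, 13), (-10, 29)) = 43.0813
d((30, 13), (16, 2)) = 17.8045
d((30, 13), (9, 19)) = 21.8403
d((-10, 29), (16, 2)) = 37.4833
d((-10, 29), (9, 19)) = 21.4709
d((16, 2), (9, 19)) = 18.3848

Closest pair: (15, 17) and (9, 19) with distance 6.3246

The closest pair is (15, 17) and (9, 19) with Euclidean distance 6.3246. For 10 points, brute-force pairwise comparison is shown above. For large n, the divide-and-conquer algorithm (sort by x, recurse on halves, check the dividing strip) achieves O(n log n).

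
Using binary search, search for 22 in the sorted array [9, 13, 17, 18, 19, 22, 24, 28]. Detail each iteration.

Binary search for 22 in [9, 13, 17, 18, 19, 22, 24, 28]:

lo=0, hi=7, mid=3, arr[mid]=18 -> 18 < 22, search right half
lo=4, hi=7, mid=5, arr[mid]=22 -> Found target at index 5!

Binary search finds 22 at index 5 after 2 comparisons. The search repeatedly halves the search space by comparing with the middle element.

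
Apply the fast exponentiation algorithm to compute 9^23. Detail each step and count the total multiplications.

Computing 9^23 by squaring (build up from 9^1; each line after the first costs one multiplication):

9^1 = 9
9^2 = (9^1)^2 = 9^2 = 81
9^4 = (9^2)^2 = 81^2 = 6561
9^5 = 9 * 9^4 = 9 * 6561 = 59049
9^10 = (9^5)^2 = 59049^2 = 3486784401
9^11 = 9 * 9^10 = 9 * 3486784401 = 31381059609
9^22 = (9^11)^2 = 31381059609^2 = 984770902183611232881
9^23 = 9 * 9^22 = 9 * 984770902183611232881 = 8862938119652501095929

Result: 8862938119652501095929
Multiplications needed: 7 (7 lines after 9^1)

9^23 = 8862938119652501095929. Using exponentiation by squaring, this requires 7 multiplications. The key idea: if the exponent is even, square the half-power; if odd, multiply by the base once.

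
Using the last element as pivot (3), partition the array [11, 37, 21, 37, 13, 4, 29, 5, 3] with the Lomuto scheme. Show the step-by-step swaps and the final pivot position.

Lomuto partition with pivot = 3:

Initial array: [11, 37, 21, 37, 13, 4, 29, 5, 3]

arr[0]=11 > 3: no swap
arr[1]=37 > 3: no swap
arr[2]=21 > 3: no swap
arr[3]=37 > 3: no swap
arr[4]=13 > 3: no swap
arr[5]=4 > 3: no swap
arr[6]=29 > 3: no swap
arr[7]=5 > 3: no swap

Place pivot at position 0: [3, 37, 21, 37, 13, 4, 29, 5, 11]
Pivot position: 0

After partitioning with pivot 3, the array becomes [3, 37, 21, 37, 13, 4, 29, 5, 11]. The pivot is placed at index 0. All elements to the left of the pivot are <= 3, and all elements to the right are > 3.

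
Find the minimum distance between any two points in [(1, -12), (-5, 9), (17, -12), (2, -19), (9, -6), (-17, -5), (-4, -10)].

Computing all pairwise distances among 7 points:

d((1, -12), (-5, 9)) = 21.8403
d((1, -12), (17, -12)) = 16.0
d((1, -12), (2, -19)) = 7.0711
d((1, -12), (9, -6)) = 10.0
d((1, -12), (-17, -5)) = 19.3132
d((1, -12), (-4, -10)) = 5.3852 <-- minimum
d((-5, 9), (17, -12)) = 30.4138
d((-5, 9), (2, -19)) = 28.8617
d((-5, 9), (9, -6)) = 20.5183
d((-5, 9), (-17, -5)) = 18.4391
d((-5, 9), (-4, -10)) = 19.0263
d((17, -12), (2, -19)) = 16.5529
d((17, -12), (9, -6)) = 10.0
d((17, -12), (-17, -5)) = 34.7131
d((17, -12), (-4, -10)) = 21.095
d((2, -19), (9, -6)) = 14.7648
d((2, -19), (-17, -5)) = 23.6008
d((2, -19), (-4, -10)) = 10.8167
d((9, -6), (-17, -5)) = 26.0192
d((9, -6), (-4, -10)) = 13.6015
d((-17, -5), (-4, -10)) = 13.9284

Closest pair: (1, -12) and (-4, -10) with distance 5.3852

The closest pair is (1, -12) and (-4, -10) with Euclidean distance 5.3852. For 7 points, brute-force pairwise comparison is shown above. For large n, the divide-and-conquer algorithm (sort by x, recurse on halves, check the dividing strip) achieves O(n log n).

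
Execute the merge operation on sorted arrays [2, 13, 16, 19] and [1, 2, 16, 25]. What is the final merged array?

Merging process:

Compare 2 vs 1: take 1 from right. Merged: [1]
Compare 2 vs 2: take 2 from left. Merged: [1, 2]
Compare 13 vs 2: take 2 from right. Merged: [1, 2, 2]
Compare 13 vs 16: take 13 from left. Merged: [1, 2, 2, 13]
Compare 16 vs 16: take 16 from left. Merged: [1, 2, 2, 13, 16]
Compare 19 vs 16: take 16 from right. Merged: [1, 2, 2, 13, 16, 16]
Compare 19 vs 25: take 19 from left. Merged: [1, 2, 2, 13, 16, 16, 19]
Append remaining from right: [25]. Merged: [1, 2, 2, 13, 16, 16, 19, 25]

Final merged array: [1, 2, 2, 13, 16, 16, 19, 25]
Total comparisons: 7

The merged array is [1, 2, 2, 13, 16, 16, 19, 25], requiring 7 comparisons. The merge step runs in O(n) time where n is the total number of elements.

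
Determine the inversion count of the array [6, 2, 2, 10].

Finding inversions in [6, 2, 2, 10]:

(0, 1): arr[0]=6 > arr[1]=2
(0, 2): arr[0]=6 > arr[2]=2

Total inversions: 2

The array has 2 inversion(s): (0,1), (0,2). Each pair (i,j) satisfies i < j and arr[i] > arr[j].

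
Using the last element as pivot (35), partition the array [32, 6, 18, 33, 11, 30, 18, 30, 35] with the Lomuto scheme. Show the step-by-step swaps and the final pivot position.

Lomuto partition with pivot = 35:

Initial array: [32, 6, 18, 33, 11, 30, 18, 30, 35]

arr[0]=32 <= 35: swap with position 0, array becomes [32, 6, 18, 33, 11, 30, 18, 30, 35]
arr[1]=6 <= 35: swap with position 1, array becomes [32, 6, 18, 33, 11, 30, 18, 30, 35]
arr[2]=18 <= 35: swap with position 2, array becomes [32, 6, 18, 33, 11, 30, 18, 30, 35]
arr[3]=33 <= 35: swap with position 3, array becomes [32, 6, 18, 33, 11, 30, 18, 30, 35]
arr[4]=11 <= 35: swap with position 4, array becomes [32, 6, 18, 33, 11, 30, 18, 30, 35]
arr[5]=30 <= 35: swap with position 5, array becomes [32, 6, 18, 33, 11, 30, 18, 30, 35]
arr[6]=18 <= 35: swap with position 6, array becomes [32, 6, 18, 33, 11, 30, 18, 30, 35]
arr[7]=30 <= 35: swap with position 7, array becomes [32, 6, 18, 33, 11, 30, 18, 30, 35]

Place pivot at position 8: [32, 6, 18, 33, 11, 30, 18, 30, 35]
Pivot position: 8

After partitioning with pivot 35, the array becomes [32, 6, 18, 33, 11, 30, 18, 30, 35]. The pivot is placed at index 8. All elements to the left of the pivot are <= 35, and all elements to the right are > 35.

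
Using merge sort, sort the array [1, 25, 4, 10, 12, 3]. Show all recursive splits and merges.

Merge sort trace:

Split: [1, 25, 4, 10, 12, 3] -> [1, 25, 4] and [10, 12, 3]
  Split: [1, 25, 4] -> [1] and [25, 4]
    Split: [25, 4] -> [25] and [4]
    Merge: [25] + [4] -> [4, 25]
  Merge: [1] + [4, 25] -> [1, 4, 25]
  Split: [10, 12, 3] -> [10] and [12, 3]
    Split: [12, 3] -> [12] and [3]
    Merge: [12] + [3] -> [3, 12]
  Merge: [10] + [3, 12] -> [3, 10, 12]
Merge: [1, 4, 25] + [3, 10, 12] -> [1, 3, 4, 10, 12, 25]

Final sorted array: [1, 3, 4, 10, 12, 25]

The merge sort proceeds by recursively splitting the array and merging sorted halves.
After all merges, the sorted array is [1, 3, 4, 10, 12, 25].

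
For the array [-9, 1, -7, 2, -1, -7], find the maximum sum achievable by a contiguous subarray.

Using Kadane's algorithm on [-9, 1, -7, 2, -1, -7]:

Scanning through the array:
Position 1 (value 1): max_ending_here = 1, max_so_far = 1
Position 2 (value -7): max_ending_here = -6, max_so_far = 1
Position 3 (value 2): max_ending_here = 2, max_so_far = 2
Position 4 (value -1): max_ending_here = 1, max_so_far = 2
Position 5 (value -7): max_ending_here = -6, max_so_far = 2

Maximum subarray: [2]
Maximum sum: 2

The maximum subarray is [2] with sum 2. This subarray runs from index 3 to index 3.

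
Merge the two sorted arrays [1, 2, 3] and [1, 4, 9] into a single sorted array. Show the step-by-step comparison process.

Merging process:

Compare 1 vs 1: take 1 from left. Merged: [1]
Compare 2 vs 1: take 1 from right. Merged: [1, 1]
Compare 2 vs 4: take 2 from left. Merged: [1, 1, 2]
Compare 3 vs 4: take 3 from left. Merged: [1, 1, 2, 3]
Append remaining from right: [4, 9]. Merged: [1, 1, 2, 3, 4, 9]

Final merged array: [1, 1, 2, 3, 4, 9]
Total comparisons: 4

The merged array is [1, 1, 2, 3, 4, 9], requiring 4 comparisons. The merge step runs in O(n) time where n is the total number of elements.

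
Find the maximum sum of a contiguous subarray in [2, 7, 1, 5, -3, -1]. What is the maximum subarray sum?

Using Kadane's algorithm on [2, 7, 1, 5, -3, -1]:

Scanning through the array:
Position 1 (value 7): max_ending_here = 9, max_so_far = 9
Position 2 (value 1): max_ending_here = 10, max_so_far = 10
Position 3 (value 5): max_ending_here = 15, max_so_far = 15
Position 4 (value -3): max_ending_here = 12, max_so_far = 15
Position 5 (value -1): max_ending_here = 11, max_so_far = 15

Maximum subarray: [2, 7, 1, 5]
Maximum sum: 15

The maximum subarray is [2, 7, 1, 5] with sum 15. This subarray runs from index 0 to index 3.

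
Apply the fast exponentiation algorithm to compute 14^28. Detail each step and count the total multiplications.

Computing 14^28 by squaring (build up from 14^1; each line after the first costs one multiplication):

14^1 = 14
14^2 = (14^1)^2 = 14^2 = 196
14^3 = 14 * 14^2 = 14 * 196 = 2744
14^6 = (14^3)^2 = 2744^2 = 7529536
14^7 = 14 * 14^6 = 14 * 7529536 = 105413504
14^14 = (14^7)^2 = 105413504^2 = 11112006825558016
14^28 = (14^14)^2 = 11112006825558016^2 = 123476695691247935826229781856256

Result: 123476695691247935826229781856256
Multiplications needed: 6 (6 lines after 14^1)

14^28 = 123476695691247935826229781856256. Using exponentiation by squaring, this requires 6 multiplications. The key idea: if the exponent is even, square the half-power; if odd, multiply by the base once.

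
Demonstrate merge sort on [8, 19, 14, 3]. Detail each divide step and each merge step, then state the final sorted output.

Merge sort trace:

Split: [8, 19, 14, 3] -> [8, 19] and [14, 3]
  Split: [8, 19] -> [8] and [19]
  Merge: [8] + [19] -> [8, 19]
  Split: [14, 3] -> [14] and [3]
  Merge: [14] + [3] -> [3, 14]
Merge: [8, 19] + [3, 14] -> [3, 8, 14, 19]

Final sorted array: [3, 8, 14, 19]

The merge sort proceeds by recursively splitting the array and merging sorted halves.
After all merges, the sorted array is [3, 8, 14, 19].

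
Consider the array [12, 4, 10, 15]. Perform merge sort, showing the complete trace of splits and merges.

Merge sort trace:

Split: [12, 4, 10, 15] -> [12, 4] and [10, 15]
  Split: [12, 4] -> [12] and [4]
  Merge: [12] + [4] -> [4, 12]
  Split: [10, 15] -> [10] and [15]
  Merge: [10] + [15] -> [10, 15]
Merge: [4, 12] + [10, 15] -> [4, 10, 12, 15]

Final sorted array: [4, 10, 12, 15]

The merge sort proceeds by recursively splitting the array and merging sorted halves.
After all merges, the sorted array is [4, 10, 12, 15].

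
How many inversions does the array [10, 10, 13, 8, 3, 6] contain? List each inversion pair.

Finding inversions in [10, 10, 13, 8, 3, 6]:

(0, 3): arr[0]=10 > arr[3]=8
(0, 4): arr[0]=10 > arr[4]=3
(0, 5): arr[0]=10 > arr[5]=6
(1, 3): arr[1]=10 > arr[3]=8
(1, 4): arr[1]=10 > arr[4]=3
(1, 5): arr[1]=10 > arr[5]=6
(2, 3): arr[2]=13 > arr[3]=8
(2, 4): arr[2]=13 > arr[4]=3
(2, 5): arr[2]=13 > arr[5]=6
(3, 4): arr[3]=8 > arr[4]=3
(3, 5): arr[3]=8 > arr[5]=6

Total inversions: 11

The array has 11 inversion(s): (0,3), (0,4), (0,5), (1,3), (1,4), (1,5), (2,3), (2,4), (2,5), (3,4), (3,5). Each pair (i,j) satisfies i < j and arr[i] > arr[j].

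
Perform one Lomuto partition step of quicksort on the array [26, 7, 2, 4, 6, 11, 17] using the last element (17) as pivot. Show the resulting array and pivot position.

Lomuto partition with pivot = 17:

Initial array: [26, 7, 2, 4, 6, 11, 17]

arr[0]=26 > 17: no swap
arr[1]=7 <= 17: swap with position 0, array becomes [7, 26, 2, 4, 6, 11, 17]
arr[2]=2 <= 17: swap with position 1, array becomes [7, 2, 26, 4, 6, 11, 17]
arr[3]=4 <= 17: swap with position 2, array becomes [7, 2, 4, 26, 6, 11, 17]
arr[4]=6 <= 17: swap with position 3, array becomes [7, 2, 4, 6, 26, 11, 17]
arr[5]=11 <= 17: swap with position 4, array becomes [7, 2, 4, 6, 11, 26, 17]

Place pivot at position 5: [7, 2, 4, 6, 11, 17, 26]
Pivot position: 5

After partitioning with pivot 17, the array becomes [7, 2, 4, 6, 11, 17, 26]. The pivot is placed at index 5. All elements to the left of the pivot are <= 17, and all elements to the right are > 17.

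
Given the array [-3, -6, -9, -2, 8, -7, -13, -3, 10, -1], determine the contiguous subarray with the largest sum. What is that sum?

Using Kadane's algorithm on [-3, -6, -9, -2, 8, -7, -13, -3, 10, -1]:

Scanning through the array:
Position 1 (value -6): max_ending_here = -6, max_so_far = -3
Position 2 (value -9): max_ending_here = -9, max_so_far = -3
Position 3 (value -2): max_ending_here = -2, max_so_far = -2
Position 4 (value 8): max_ending_here = 8, max_so_far = 8
Position 5 (value -7): max_ending_here = 1, max_so_far = 8
Position 6 (value -13): max_ending_here = -12, max_so_far = 8
Position 7 (value -3): max_ending_here = -3, max_so_far = 8
Position 8 (value 10): max_ending_here = 10, max_so_far = 10
Position 9 (value -1): max_ending_here = 9, max_so_far = 10

Maximum subarray: [10]
Maximum sum: 10

The maximum subarray is [10] with sum 10. This subarray runs from index 8 to index 8.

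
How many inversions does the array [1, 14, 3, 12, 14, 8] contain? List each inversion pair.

Finding inversions in [1, 14, 3, 12, 14, 8]:

(1, 2): arr[1]=14 > arr[2]=3
(1, 3): arr[1]=14 > arr[3]=12
(1, 5): arr[1]=14 > arr[5]=8
(3, 5): arr[3]=12 > arr[5]=8
(4, 5): arr[4]=14 > arr[5]=8

Total inversions: 5

The array has 5 inversion(s): (1,2), (1,3), (1,5), (3,5), (4,5). Each pair (i,j) satisfies i < j and arr[i] > arr[j].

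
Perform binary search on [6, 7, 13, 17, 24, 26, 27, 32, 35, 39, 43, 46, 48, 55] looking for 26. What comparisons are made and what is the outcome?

Binary search for 26 in [6, 7, 13, 17, 24, 26, 27, 32, 35, 39, 43, 46, 48, 55]:

lo=0, hi=13, mid=6, arr[mid]=27 -> 27 > 26, search left half
lo=0, hi=5, mid=2, arr[mid]=13 -> 13 < 26, search right half
lo=3, hi=5, mid=4, arr[mid]=24 -> 24 < 26, search right half
lo=5, hi=5, mid=5, arr[mid]=26 -> Found target at index 5!

Binary search finds 26 at index 5 after 4 comparisons. The search repeatedly halves the search space by comparing with the middle element.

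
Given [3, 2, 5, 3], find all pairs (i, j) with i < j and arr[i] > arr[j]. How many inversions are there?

Finding inversions in [3, 2, 5, 3]:

(0, 1): arr[0]=3 > arr[1]=2
(2, 3): arr[2]=5 > arr[3]=3

Total inversions: 2

The array has 2 inversion(s): (0,1), (2,3). Each pair (i,j) satisfies i < j and arr[i] > arr[j].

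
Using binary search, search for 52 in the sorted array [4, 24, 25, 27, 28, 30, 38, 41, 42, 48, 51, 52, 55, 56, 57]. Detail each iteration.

Binary search for 52 in [4, 24, 25, 27, 28, 30, 38, 41, 42, 48, 51, 52, 55, 56, 57]:

lo=0, hi=14, mid=7, arr[mid]=41 -> 41 < 52, search right half
lo=8, hi=14, mid=11, arr[mid]=52 -> Found target at index 11!

Binary search finds 52 at index 11 after 2 comparisons. The search repeatedly halves the search space by comparing with the middle element.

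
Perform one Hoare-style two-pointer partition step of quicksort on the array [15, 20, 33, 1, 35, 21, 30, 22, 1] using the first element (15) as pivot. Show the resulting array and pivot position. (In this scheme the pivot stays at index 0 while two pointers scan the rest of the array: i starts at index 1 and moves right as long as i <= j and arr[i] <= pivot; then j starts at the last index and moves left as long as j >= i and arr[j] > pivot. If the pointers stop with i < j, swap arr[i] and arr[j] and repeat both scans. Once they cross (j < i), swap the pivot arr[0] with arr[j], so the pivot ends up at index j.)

Hoare-style two-pointer partition with pivot = 15:

Initial array: [15, 20, 33, 1, 35, 21, 30, 22, 1]

Pointers start at i = 1, j = 8.
i stops at index 1 (arr[1]=20 > 15), j stops at index 8 (arr[8]=1 <= 15): swap arr[1] and arr[8], array becomes [15, 1, 33, 1, 35, 21, 30, 22, 20]
i stops at index 2 (arr[2]=33 > 15), j stops at index 3 (arr[3]=1 <= 15): swap arr[2] and arr[3], array becomes [15, 1, 1, 33, 35, 21, 30, 22, 20]
i ends at 3, j ends at 2: the pointers have crossed (j < i), so scanning stops.

Swap pivot arr[0] with arr[2] to place pivot at position 2: [1, 1, 15, 33, 35, 21, 30, 22, 20]
Pivot position: 2

After partitioning with pivot 15, the array becomes [1, 1, 15, 33, 35, 21, 30, 22, 20]. The pivot is placed at index 2. All elements to the left of the pivot are <= 15, and all elements to the right are > 15.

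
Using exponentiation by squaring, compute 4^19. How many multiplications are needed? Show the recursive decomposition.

Computing 4^19 by squaring (build up from 4^1; each line after the first costs one multiplication):

4^1 = 4
4^2 = (4^1)^2 = 4^2 = 16
4^4 = (4^2)^2 = 16^2 = 256
4^8 = (4^4)^2 = 256^2 = 65536
4^9 = 4 * 4^8 = 4 * 65536 = 262144
4^18 = (4^9)^2 = 262144^2 = 68719476736
4^19 = 4 * 4^18 = 4 * 68719476736 = 274877906944

Result: 274877906944
Multiplications needed: 6 (6 lines after 4^1)

4^19 = 274877906944. Using exponentiation by squaring, this requires 6 multiplications. The key idea: if the exponent is even, square the half-power; if odd, multiply by the base once.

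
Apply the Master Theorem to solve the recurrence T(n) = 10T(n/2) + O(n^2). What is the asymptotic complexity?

Master Theorem for T(n) = 10T(n/2) + O(n^2):

a = 10, b = 2, c = 2
log_b(a) = log_2(10) = 3.3219

Case 1: c = 2 < log_2(10) = 3.3219
T(n) = O(n^(log_2 10))

For T(n) = 10T(n/2) + O(n^2): log_2(10) = 3.3219. This is Case 1 of the Master Theorem (c < log_b(a), work dominated by leaves), giving O(n^(log_2 10)).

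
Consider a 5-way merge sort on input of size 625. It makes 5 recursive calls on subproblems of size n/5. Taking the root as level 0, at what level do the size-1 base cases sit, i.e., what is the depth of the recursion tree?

For divide and conquer with division factor 5:

Problem sizes at each level:
Level 0: 625
Level 1: 125
Level 2: 25
Level 3: 5
Level 4: 1

The root is level 0 and the size-1 base case is level 4 (the tree spans levels 0 through 4, i.e. 5 levels counting the root), so the depth is the number of divisions: log_5(625) = 4

The recursion tree depth is log_5(625) = 4. At each level, the problem size is divided by 5, so it takes 4 divisions to reduce to a base case of size 1. The algorithm makes 5 recursive calls at each level.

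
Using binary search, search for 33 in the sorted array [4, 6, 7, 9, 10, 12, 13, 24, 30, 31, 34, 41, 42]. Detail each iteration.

Binary search for 33 in [4, 6, 7, 9, 10, 12, 13, 24, 30, 31, 34, 41, 42]:

lo=0, hi=12, mid=6, arr[mid]=13 -> 13 < 33, search right half
lo=7, hi=12, mid=9, arr[mid]=31 -> 31 < 33, search right half
lo=10, hi=12, mid=11, arr[mid]=41 -> 41 > 33, search left half
lo=10, hi=10, mid=10, arr[mid]=34 -> 34 > 33, search left half
lo=10 > hi=9, target 33 not found

Binary search determines that 33 is not in the array after 4 comparisons. The search space was exhausted without finding the target.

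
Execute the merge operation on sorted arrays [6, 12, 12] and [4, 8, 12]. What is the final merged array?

Merging process:

Compare 6 vs 4: take 4 from right. Merged: [4]
Compare 6 vs 8: take 6 from left. Merged: [4, 6]
Compare 12 vs 8: take 8 from right. Merged: [4, 6, 8]
Compare 12 vs 12: take 12 from left. Merged: [4, 6, 8, 12]
Compare 12 vs 12: take 12 from left. Merged: [4, 6, 8, 12, 12]
Append remaining from right: [12]. Merged: [4, 6, 8, 12, 12, 12]

Final merged array: [4, 6, 8, 12, 12, 12]
Total comparisons: 5

The merged array is [4, 6, 8, 12, 12, 12], requiring 5 comparisons. The merge step runs in O(n) time where n is the total number of elements.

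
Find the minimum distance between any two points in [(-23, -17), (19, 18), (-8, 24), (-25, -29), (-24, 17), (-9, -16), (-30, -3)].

Computing all pairwise distances among 7 points:

d((-23, -17), (19, 18)) = 54.6717
d((-23, -17), (-8, 24)) = 43.6578
d((-23, -17), (-25, -29)) = 12.1655 <-- minimum
d((-23, -17), (-24, 17)) = 34.0147
d((-23, -17), (-9, -16)) = 14.0357
d((-23, -17), (-30, -3)) = 15.6525
d((19, 18), (-8, 24)) = 27.6586
d((19, 18), (-25, -29)) = 64.3817
d((19, 18), (-24, 17)) = 43.0116
d((19, 18), (-9, -16)) = 44.0454
d((19, 18), (-30, -3)) = 53.3104
d((-8, 24), (-25, -29)) = 55.6597
d((-8, 24), (-24, 17)) = 17.4642
d((-8, 24), (-9, -16)) = 40.0125
d((-8, 24), (-30, -3)) = 34.8281
d((-25, -29), (-24, 17)) = 46.0109
d((-25, -29), (-9, -16)) = 20.6155
d((-25, -29), (-30, -3)) = 26.4764
d((-24, 17), (-9, -16)) = 36.2491
d((-24, 17), (-30, -3)) = 20.8806
d((-9, -16), (-30, -3)) = 24.6982

Closest pair: (-23, -17) and (-25, -29) with distance 12.1655

The closest pair is (-23, -17) and (-25, -29) with Euclidean distance 12.1655. For 7 points, brute-force pairwise comparison is shown above. For large n, the divide-and-conquer algorithm (sort by x, recurse on halves, check the dividing strip) achieves O(n log n).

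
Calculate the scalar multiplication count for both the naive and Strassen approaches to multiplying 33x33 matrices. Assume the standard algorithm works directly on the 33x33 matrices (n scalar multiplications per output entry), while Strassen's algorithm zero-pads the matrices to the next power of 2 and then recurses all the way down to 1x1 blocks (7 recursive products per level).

Matrix multiplication for 33x33 matrices:

Strassen's algorithm requires power-of-2 dimensions. Pad 33x33 to 64x64 (next power of 2).

Standard algorithm: 33^3 = 35937 multiplications
Strassen's algorithm: 7^(log2(64)) = 7^6 = 117649 multiplications
Difference: 35937 - 117649 = -81712 (Strassen uses MORE here due to padding overhead — for small or just-over-power-of-2 n, padding can outweigh the per-level savings)

Standard: 35937 multiplications (33^3). Strassen: 117649 multiplications (7^6, after padding to 64x64). Strassen reduces 8 recursive multiplications to 7 at each level.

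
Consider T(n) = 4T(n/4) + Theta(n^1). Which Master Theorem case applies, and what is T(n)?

Master Theorem for T(n) = 4T(n/4) + O(n^1):

a = 4, b = 4, c = 1
log_b(a) = log_4(4) = 1.0000

Case 2: c = 1 = log_4(4) = 1.0000
T(n) = O(n^1 log n) = O(n log n)

For T(n) = 4T(n/4) + O(n^1): log_4(4) = 1.0000. This is Case 2 of the Master Theorem (c = log_b(a), equal work at all levels), giving O(n log n).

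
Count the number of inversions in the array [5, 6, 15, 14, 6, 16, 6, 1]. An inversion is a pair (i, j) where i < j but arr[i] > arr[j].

Finding inversions in [5, 6, 15, 14, 6, 16, 6, 1]:

(0, 7): arr[0]=5 > arr[7]=1
(1, 7): arr[1]=6 > arr[7]=1
(2, 3): arr[2]=15 > arr[3]=14
(2, 4): arr[2]=15 > arr[4]=6
(2, 6): arr[2]=15 > arr[6]=6
(2, 7): arr[2]=15 > arr[7]=1
(3, 4): arr[3]=14 > arr[4]=6
(3, 6): arr[3]=14 > arr[6]=6
(3, 7): arr[3]=14 > arr[7]=1
(4, 7): arr[4]=6 > arr[7]=1
(5, 6): arr[5]=16 > arr[6]=6
(5, 7): arr[5]=16 > arr[7]=1
(6, 7): arr[6]=6 > arr[7]=1

Total inversions: 13

The array has 13 inversion(s): (0,7), (1,7), (2,3), (2,4), (2,6), (2,7), (3,4), (3,6), (3,7), (4,7), (5,6), (5,7), (6,7). Each pair (i,j) satisfies i < j and arr[i] > arr[j].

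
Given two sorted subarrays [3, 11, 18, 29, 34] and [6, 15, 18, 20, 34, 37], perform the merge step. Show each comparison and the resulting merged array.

Merging process:

Compare 3 vs 6: take 3 from left. Merged: [3]
Compare 11 vs 6: take 6 from right. Merged: [3, 6]
Compare 11 vs 15: take 11 from left. Merged: [3, 6, 11]
Compare 18 vs 15: take 15 from right. Merged: [3, 6, 11, 15]
Compare 18 vs 18: take 18 from left. Merged: [3, 6, 11, 15, 18]
Compare 29 vs 18: take 18 from right. Merged: [3, 6, 11, 15, 18, 18]
Compare 29 vs 20: take 20 from right. Merged: [3, 6, 11, 15, 18, 18, 20]
Compare 29 vs 34: take 29 from left. Merged: [3, 6, 11, 15, 18, 18, 20, 29]
Compare 34 vs 34: take 34 from left. Merged: [3, 6, 11, 15, 18, 18, 20, 29, 34]
Append remaining from right: [34, 37]. Merged: [3, 6, 11, 15, 18, 18, 20, 29, 34, 34, 37]

Final merged array: [3, 6, 11, 15, 18, 18, 20, 29, 34, 34, 37]
Total comparisons: 9

The merged array is [3, 6, 11, 15, 18, 18, 20, 29, 34, 34, 37], requiring 9 comparisons. The merge step runs in O(n) time where n is the total number of elements.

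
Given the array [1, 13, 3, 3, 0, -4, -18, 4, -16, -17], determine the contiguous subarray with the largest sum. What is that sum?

Using Kadane's algorithm on [1, 13, 3, 3, 0, -4, -18, 4, -16, -17]:

Scanning through the array:
Position 1 (value 13): max_ending_here = 14, max_so_far = 14
Position 2 (value 3): max_ending_here = 17, max_so_far = 17
Position 3 (value 3): max_ending_here = 20, max_so_far = 20
Position 4 (value 0): max_ending_here = 20, max_so_far = 20
Position 5 (value -4): max_ending_here = 16, max_so_far = 20
Position 6 (value -18): max_ending_here = -2, max_so_far = 20
Position 7 (value 4): max_ending_here = 4, max_so_far = 20
Position 8 (value -16): max_ending_here = -12, max_so_far = 20
Position 9 (value -17): max_ending_here = -17, max_so_far = 20

Maximum subarray: [1, 13, 3, 3]
Maximum sum: 20

The maximum subarray is [1, 13, 3, 3] with sum 20. This subarray runs from index 0 to index 3.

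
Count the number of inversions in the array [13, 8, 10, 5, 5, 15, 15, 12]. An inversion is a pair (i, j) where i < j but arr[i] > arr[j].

Finding inversions in [13, 8, 10, 5, 5, 15, 15, 12]:

(0, 1): arr[0]=13 > arr[1]=8
(0, 2): arr[0]=13 > arr[2]=10
(0, 3): arr[0]=13 > arr[3]=5
(0, 4): arr[0]=13 > arr[4]=5
(0, 7): arr[0]=13 > arr[7]=12
(1, 3): arr[1]=8 > arr[3]=5
(1, 4): arr[1]=8 > arr[4]=5
(2, 3): arr[2]=10 > arr[3]=5
(2, 4): arr[2]=10 > arr[4]=5
(5, 7): arr[5]=15 > arr[7]=12
(6, 7): arr[6]=15 > arr[7]=12

Total inversions: 11

The array has 11 inversion(s): (0,1), (0,2), (0,3), (0,4), (0,7), (1,3), (1,4), (2,3), (2,4), (5,7), (6,7). Each pair (i,j) satisfies i < j and arr[i] > arr[j].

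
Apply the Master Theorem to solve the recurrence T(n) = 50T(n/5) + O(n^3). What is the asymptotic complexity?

Master Theorem for T(n) = 50T(n/5) + O(n^3):

a = 50, b = 5, c = 3
log_b(a) = log_5(50) = 2.4307

Case 3: c = 3 > log_5(50) = 2.4307
T(n) = O(n^3) = O(n^3)

For T(n) = 50T(n/5) + O(n^3): log_5(50) = 2.4307. This is Case 3 of the Master Theorem (c > log_b(a), work dominated by root), giving O(n^3).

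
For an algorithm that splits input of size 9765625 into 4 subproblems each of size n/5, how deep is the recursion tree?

For divide and conquer with division factor 5:

Problem sizes at each level:
Level 0: 9765625
Level 1: 1953125
Level 2: 390625
Level 3: 78125
Level 4: 15625
Level 5: 3125
Level 6: 625
Level 7: 125
Level 8: 25
Level 9: 5
Level 10: 1

The root is level 0 and the size-1 base case is level 10 (the tree spans levels 0 through 10, i.e. 11 levels counting the root), so the depth is the number of divisions: log_5(9765625) = 10

The recursion tree depth is log_5(9765625) = 10. At each level, the problem size is divided by 5, so it takes 10 divisions to reduce to a base case of size 1. The algorithm makes 4 recursive calls at each level.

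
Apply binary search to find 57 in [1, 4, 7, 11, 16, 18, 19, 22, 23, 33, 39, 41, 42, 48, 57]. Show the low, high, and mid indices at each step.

Binary search for 57 in [1, 4, 7, 11, 16, 18, 19, 22, 23, 33, 39, 41, 42, 48, 57]:

lo=0, hi=14, mid=7, arr[mid]=22 -> 22 < 57, search right half
lo=8, hi=14, mid=11, arr[mid]=41 -> 41 < 57, search right half
lo=12, hi=14, mid=13, arr[mid]=48 -> 48 < 57, search right half
lo=14, hi=14, mid=14, arr[mid]=57 -> Found target at index 14!

Binary search finds 57 at index 14 after 4 comparisons. The search repeatedly halves the search space by comparing with the middle element.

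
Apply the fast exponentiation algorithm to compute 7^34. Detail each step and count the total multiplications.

Computing 7^34 by squaring (build up from 7^1; each line after the first costs one multiplication):

7^1 = 7
7^2 = (7^1)^2 = 7^2 = 49
7^4 = (7^2)^2 = 49^2 = 2401
7^8 = (7^4)^2 = 2401^2 = 5764801
7^16 = (7^8)^2 = 5764801^2 = 33232930569601
7^17 = 7 * 7^16 = 7 * 33232930569601 = 232630513987207
7^34 = (7^17)^2 = 232630513987207^2 = 54116956037952111668959660849

Result: 54116956037952111668959660849
Multiplications needed: 6 (6 lines after 7^1)

7^34 = 54116956037952111668959660849. Using exponentiation by squaring, this requires 6 multiplications. The key idea: if the exponent is even, square the half-power; if odd, multiply by the base once.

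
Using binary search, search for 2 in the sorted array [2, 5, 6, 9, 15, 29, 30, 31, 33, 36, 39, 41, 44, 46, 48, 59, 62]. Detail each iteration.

Binary search for 2 in [2, 5, 6, 9, 15, 29, 30, 31, 33, 36, 39, 41, 44, 46, 48, 59, 62]:

lo=0, hi=16, mid=8, arr[mid]=33 -> 33 > 2, search left half
lo=0, hi=7, mid=3, arr[mid]=9 -> 9 > 2, search left half
lo=0, hi=2, mid=1, arr[mid]=5 -> 5 > 2, search left half
lo=0, hi=0, mid=0, arr[mid]=2 -> Found target at index 0!

Binary search finds 2 at index 0 after 4 comparisons. The search repeatedly halves the search space by comparing with the middle element.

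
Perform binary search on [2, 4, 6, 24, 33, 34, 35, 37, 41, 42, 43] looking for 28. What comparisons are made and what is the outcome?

Binary search for 28 in [2, 4, 6, 24, 33, 34, 35, 37, 41, 42, 43]:

lo=0, hi=10, mid=5, arr[mid]=34 -> 34 > 28, search left half
lo=0, hi=4, mid=2, arr[mid]=6 -> 6 < 28, search right half
lo=3, hi=4, mid=3, arr[mid]=24 -> 24 < 28, search right half
lo=4, hi=4, mid=4, arr[mid]=33 -> 33 > 28, search left half
lo=4 > hi=3, target 28 not found

Binary search determines that 28 is not in the array after 4 comparisons. The search space was exhausted without finding the target.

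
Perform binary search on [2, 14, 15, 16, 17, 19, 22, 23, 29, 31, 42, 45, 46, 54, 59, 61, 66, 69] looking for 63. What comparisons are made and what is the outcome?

Binary search for 63 in [2, 14, 15, 16, 17, 19, 22, 23, 29, 31, 42, 45, 46, 54, 59, 61, 66, 69]:

lo=0, hi=17, mid=8, arr[mid]=29 -> 29 < 63, search right half
lo=9, hi=17, mid=13, arr[mid]=54 -> 54 < 63, search right half
lo=14, hi=17, mid=15, arr[mid]=61 -> 61 < 63, search right half
lo=16, hi=17, mid=16, arr[mid]=66 -> 66 > 63, search left half
lo=16 > hi=15, target 63 not found

Binary search determines that 63 is not in the array after 4 comparisons. The search space was exhausted without finding the target.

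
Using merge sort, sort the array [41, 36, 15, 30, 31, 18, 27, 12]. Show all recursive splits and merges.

Merge sort trace:

Split: [41, 36, 15, 30, 31, 18, 27, 12] -> [41, 36, 15, 30] and [31, 18, 27, 12]
  Split: [41, 36, 15, 30] -> [41, 36] and [15, 30]
    Split: [41, 36] -> [41] and [36]
    Merge: [41] + [36] -> [36, 41]
    Split: [15, 30] -> [15] and [30]
    Merge: [15] + [30] -> [15, 30]
  Merge: [36, 41] + [15, 30] -> [15, 30, 36, 41]
  Split: [31, 18, 27, 12] -> [31, 18] and [27, 12]
    Split: [31, 18] -> [31] and [18]
    Merge: [31] + [18] -> [18, 31]
    Split: [27, 12] -> [27] and [12]
    Merge: [27] + [12] -> [12, 27]
  Merge: [18, 31] + [12, 27] -> [12, 18, 27, 31]
Merge: [15, 30, 36, 41] + [12, 18, 27, 31] -> [12, 15, 18, 27, 30, 31, 36, 41]

Final sorted array: [12, 15, 18, 27, 30, 31, 36, 41]

The merge sort proceeds by recursively splitting the array and merging sorted halves.
After all merges, the sorted array is [12, 15, 18, 27, 30, 31, 36, 41].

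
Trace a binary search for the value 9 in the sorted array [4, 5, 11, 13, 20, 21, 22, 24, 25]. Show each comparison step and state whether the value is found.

Binary search for 9 in [4, 5, 11, 13, 20, 21, 22, 24, 25]:

lo=0, hi=8, mid=4, arr[mid]=20 -> 20 > 9, search left half
lo=0, hi=3, mid=1, arr[mid]=5 -> 5 < 9, search right half
lo=2, hi=3, mid=2, arr[mid]=11 -> 11 > 9, search left half
lo=2 > hi=1, target 9 not found

Binary search determines that 9 is not in the array after 3 comparisons. The search space was exhausted without finding the target.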